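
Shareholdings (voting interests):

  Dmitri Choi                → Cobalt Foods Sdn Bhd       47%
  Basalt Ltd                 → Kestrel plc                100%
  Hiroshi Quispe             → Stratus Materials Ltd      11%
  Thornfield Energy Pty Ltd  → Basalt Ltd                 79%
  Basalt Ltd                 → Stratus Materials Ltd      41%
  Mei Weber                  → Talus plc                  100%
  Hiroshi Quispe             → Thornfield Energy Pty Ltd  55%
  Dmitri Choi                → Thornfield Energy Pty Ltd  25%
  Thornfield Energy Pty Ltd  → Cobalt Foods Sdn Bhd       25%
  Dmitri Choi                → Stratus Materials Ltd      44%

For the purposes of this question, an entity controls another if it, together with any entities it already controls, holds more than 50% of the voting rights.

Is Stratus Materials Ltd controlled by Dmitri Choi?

Dmitri's largest direct stake is 47% in Cobalt, which does not meet the threshold, so Dmitri controls no company.
In Stratus, Dmitri's side holds only 44%, not > 50%.
So Dmitri does not control Stratus.

No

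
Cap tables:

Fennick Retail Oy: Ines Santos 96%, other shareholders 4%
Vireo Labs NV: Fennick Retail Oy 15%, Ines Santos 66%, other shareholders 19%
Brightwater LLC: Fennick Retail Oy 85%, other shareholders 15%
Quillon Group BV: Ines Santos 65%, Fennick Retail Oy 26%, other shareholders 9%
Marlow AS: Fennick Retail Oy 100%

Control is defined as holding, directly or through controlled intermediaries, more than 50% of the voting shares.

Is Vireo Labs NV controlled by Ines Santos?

Yes

Ines holds 96% of Fennick, so Ines controls Fennick.
Fennick and Ines together hold 15% + 66% = 81% of Vireo, so Ines controls Vireo.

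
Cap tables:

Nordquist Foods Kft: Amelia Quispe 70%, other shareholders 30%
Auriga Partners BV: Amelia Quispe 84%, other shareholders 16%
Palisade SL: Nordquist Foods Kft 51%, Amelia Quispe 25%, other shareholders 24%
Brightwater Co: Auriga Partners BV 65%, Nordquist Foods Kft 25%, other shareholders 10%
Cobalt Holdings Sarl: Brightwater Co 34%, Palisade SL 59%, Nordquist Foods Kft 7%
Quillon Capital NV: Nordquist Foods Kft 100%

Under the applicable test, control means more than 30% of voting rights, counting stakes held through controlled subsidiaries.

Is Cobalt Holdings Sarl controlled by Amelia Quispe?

Amelia holds 70% of Nordquist, so Amelia controls Nordquist.
Amelia holds 84% of Auriga, so Amelia controls Auriga.
Auriga and Nordquist together hold 65% + 25% = 90% of Brightwater, so Amelia controls Brightwater.
Nordquist and Amelia together hold 51% + 25% = 76% of Palisade, so Amelia controls Palisade.
Brightwater and Palisade and Nordquist together hold 34% + 59% + 7% = 100% of Cobalt, so Amelia controls Cobalt.

Yes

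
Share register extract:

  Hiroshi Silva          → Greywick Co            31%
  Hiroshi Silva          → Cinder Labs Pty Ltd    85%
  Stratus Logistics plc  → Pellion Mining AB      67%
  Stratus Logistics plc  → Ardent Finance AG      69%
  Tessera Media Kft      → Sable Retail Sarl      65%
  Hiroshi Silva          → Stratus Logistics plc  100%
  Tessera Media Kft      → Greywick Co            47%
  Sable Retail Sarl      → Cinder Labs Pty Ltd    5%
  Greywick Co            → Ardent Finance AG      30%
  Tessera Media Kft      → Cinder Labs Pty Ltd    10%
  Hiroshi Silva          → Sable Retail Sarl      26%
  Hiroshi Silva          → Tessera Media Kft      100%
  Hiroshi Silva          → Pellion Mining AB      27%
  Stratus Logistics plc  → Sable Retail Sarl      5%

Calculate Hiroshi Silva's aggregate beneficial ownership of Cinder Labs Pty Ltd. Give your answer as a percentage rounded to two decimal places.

Hiroshi reaches Cinder along 5 paths.
Via Tessera: 100% × 10% = 10%.
Via Sable: 26% × 5% = 1.3%.
Via Tessera → Sable: 100% × 65% × 5% = 3.25%.
Via Stratus → Sable: 100% × 5% × 5% = 0.25%.
Direct stake: 85% = 85%.
Total: 10% + 1.3% + 3.25% + 0.25% + 85% = 99.8%.
Rounded: 99.80%.

99.80%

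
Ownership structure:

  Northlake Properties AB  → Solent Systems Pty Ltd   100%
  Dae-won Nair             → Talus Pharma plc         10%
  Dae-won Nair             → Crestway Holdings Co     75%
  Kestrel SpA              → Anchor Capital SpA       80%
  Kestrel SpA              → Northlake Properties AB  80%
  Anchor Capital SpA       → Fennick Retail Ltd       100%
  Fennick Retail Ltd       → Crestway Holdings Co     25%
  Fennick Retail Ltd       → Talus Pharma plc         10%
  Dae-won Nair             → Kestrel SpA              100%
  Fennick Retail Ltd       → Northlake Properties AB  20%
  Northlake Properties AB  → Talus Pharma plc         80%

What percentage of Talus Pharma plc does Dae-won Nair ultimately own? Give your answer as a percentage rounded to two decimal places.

94.80%

Dae-won reaches Talus along 4 paths.
Via Kestrel → Northlake: 100% × 80% × 80% = 64%.
Via Kestrel → Anchor → Fennick → Northlake: 100% × 80% × 100% × 20% × 80% = 12.8%.
Direct stake: 10% = 10%.
Via Kestrel → Anchor → Fennick: 100% × 80% × 100% × 10% = 8%.
Total: 64% + 12.8% + 10% + 8% = 94.8%.
Rounded: 94.80%.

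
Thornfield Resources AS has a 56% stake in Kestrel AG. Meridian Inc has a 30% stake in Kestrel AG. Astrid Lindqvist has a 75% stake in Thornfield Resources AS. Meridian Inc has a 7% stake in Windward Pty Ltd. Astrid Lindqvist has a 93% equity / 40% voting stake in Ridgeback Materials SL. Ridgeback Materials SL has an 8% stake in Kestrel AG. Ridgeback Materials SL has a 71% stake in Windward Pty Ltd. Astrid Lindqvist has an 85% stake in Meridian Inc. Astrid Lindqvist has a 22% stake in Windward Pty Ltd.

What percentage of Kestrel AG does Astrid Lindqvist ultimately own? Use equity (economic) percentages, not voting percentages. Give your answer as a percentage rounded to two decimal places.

74.94%

Astrid reaches Kestrel along 3 paths.
Via Meridian: 85% × 30% = 25.5%.
Via Thornfield: 75% × 56% = 42%.
Via Ridgeback: 93% × 8% = 7.44%.
Total: 25.5% + 42% + 7.44% = 74.94%.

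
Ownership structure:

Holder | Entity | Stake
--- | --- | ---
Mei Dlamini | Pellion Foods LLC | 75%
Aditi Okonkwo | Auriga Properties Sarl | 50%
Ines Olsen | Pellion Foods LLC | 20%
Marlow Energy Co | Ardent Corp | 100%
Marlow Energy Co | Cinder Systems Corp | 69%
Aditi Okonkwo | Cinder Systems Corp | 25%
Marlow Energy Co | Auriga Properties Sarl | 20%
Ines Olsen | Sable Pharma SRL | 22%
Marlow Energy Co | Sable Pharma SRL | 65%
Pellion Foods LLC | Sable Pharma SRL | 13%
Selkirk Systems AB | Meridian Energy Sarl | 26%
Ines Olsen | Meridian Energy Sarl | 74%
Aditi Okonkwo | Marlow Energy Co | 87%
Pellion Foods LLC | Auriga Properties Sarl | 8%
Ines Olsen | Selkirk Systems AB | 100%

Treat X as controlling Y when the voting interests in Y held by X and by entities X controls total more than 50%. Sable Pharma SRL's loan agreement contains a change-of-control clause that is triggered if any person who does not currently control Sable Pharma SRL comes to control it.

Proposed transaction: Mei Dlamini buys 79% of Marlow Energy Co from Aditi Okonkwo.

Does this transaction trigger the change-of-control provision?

The purchase adds only to Mei's holdings (Aditi's stake shrinks), so Mei is the only person who could newly come to control Sable.
Mei holds 75% of Pellion, so Mei controls Pellion.
In Sable, Mei's side holds only 13%, not > 50%.
So before the transaction, Mei does not control Sable.
After the purchase, Mei holds 79% of Marlow directly, and Aditi's stake falls to 8%.
Mei holds 79% of Marlow, so Mei controls Marlow.
Pellion and Marlow together hold 13% + 65% = 78% of Sable, so Mei controls Sable.
Mei did not control Sable before and does after, so the clause is triggered.

Yes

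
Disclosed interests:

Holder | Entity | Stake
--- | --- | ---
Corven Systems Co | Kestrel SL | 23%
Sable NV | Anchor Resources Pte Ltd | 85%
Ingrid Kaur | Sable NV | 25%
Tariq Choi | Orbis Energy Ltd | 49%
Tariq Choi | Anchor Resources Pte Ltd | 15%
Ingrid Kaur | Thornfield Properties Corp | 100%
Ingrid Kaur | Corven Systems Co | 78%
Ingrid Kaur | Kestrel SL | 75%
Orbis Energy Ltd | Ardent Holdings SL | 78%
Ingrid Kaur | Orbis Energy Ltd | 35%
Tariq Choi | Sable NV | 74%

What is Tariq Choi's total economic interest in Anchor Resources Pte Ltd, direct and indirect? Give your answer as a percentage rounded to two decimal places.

77.90%

Tariq reaches Anchor along 2 paths.
Via Sable: 74% × 85% = 62.9%.
Direct stake: 15% = 15%.
Total: 62.9% + 15% = 77.9%.
Rounded: 77.90%.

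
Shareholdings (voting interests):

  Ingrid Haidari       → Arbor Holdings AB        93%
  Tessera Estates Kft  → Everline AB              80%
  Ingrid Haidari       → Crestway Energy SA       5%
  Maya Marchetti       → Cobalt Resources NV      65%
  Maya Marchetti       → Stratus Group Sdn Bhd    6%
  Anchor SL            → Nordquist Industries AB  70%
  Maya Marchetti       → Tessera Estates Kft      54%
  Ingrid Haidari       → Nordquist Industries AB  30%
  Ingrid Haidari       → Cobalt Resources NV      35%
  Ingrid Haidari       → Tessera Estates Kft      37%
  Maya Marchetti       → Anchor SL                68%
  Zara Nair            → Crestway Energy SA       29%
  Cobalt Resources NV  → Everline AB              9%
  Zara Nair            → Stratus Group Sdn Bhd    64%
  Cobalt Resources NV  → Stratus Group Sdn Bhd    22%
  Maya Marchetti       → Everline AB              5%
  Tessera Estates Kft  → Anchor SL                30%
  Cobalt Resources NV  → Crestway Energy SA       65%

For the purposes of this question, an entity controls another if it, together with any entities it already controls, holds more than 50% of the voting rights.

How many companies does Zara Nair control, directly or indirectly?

Zara holds 64% of Stratus, so Zara controls Stratus.
No other company's threshold is met.
Zara controls 1 company.

1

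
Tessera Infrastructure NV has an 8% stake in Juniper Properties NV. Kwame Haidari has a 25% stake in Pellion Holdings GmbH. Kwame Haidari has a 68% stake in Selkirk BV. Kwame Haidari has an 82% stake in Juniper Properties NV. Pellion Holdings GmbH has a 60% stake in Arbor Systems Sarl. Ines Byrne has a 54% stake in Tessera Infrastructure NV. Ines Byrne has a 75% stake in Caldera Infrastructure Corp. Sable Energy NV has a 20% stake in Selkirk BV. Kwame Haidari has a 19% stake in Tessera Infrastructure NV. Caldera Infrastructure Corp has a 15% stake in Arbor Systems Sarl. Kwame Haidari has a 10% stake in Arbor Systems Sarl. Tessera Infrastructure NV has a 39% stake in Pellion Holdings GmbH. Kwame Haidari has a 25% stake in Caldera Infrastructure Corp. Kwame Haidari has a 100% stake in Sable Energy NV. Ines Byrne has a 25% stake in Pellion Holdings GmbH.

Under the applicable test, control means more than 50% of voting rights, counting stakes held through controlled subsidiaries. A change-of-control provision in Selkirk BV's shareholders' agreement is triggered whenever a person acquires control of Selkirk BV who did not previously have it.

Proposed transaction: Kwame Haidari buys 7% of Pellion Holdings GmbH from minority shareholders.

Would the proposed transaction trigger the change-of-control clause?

No

The purchase changes only Kwame's holdings, so Kwame is the only person who could newly come to control Selkirk.
Kwame holds 100% of Sable, so Kwame controls Sable.
Kwame and Sable together hold 68% + 20% = 88% of Selkirk, so Kwame controls Selkirk.
So Kwame already controls Selkirk before the transaction.
After the purchase, Kwame's direct stake in Pellion rises to 25% + 7% = 32%.
Kwame controlled Selkirk already, so this is not a new person acquiring control; every other person's position is unchanged or reduced.
No new person acquires control, so the clause is not triggered.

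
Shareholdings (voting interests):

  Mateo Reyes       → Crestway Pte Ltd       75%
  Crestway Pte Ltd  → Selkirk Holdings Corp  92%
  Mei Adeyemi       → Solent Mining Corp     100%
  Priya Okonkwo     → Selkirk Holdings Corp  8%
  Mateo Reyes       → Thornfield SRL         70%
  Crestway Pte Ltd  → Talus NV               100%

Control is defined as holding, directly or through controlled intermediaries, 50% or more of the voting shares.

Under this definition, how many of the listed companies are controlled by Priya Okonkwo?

0

Priya's largest direct stake is 8% in Selkirk, which does not meet the threshold.
Priya controls 0 companies.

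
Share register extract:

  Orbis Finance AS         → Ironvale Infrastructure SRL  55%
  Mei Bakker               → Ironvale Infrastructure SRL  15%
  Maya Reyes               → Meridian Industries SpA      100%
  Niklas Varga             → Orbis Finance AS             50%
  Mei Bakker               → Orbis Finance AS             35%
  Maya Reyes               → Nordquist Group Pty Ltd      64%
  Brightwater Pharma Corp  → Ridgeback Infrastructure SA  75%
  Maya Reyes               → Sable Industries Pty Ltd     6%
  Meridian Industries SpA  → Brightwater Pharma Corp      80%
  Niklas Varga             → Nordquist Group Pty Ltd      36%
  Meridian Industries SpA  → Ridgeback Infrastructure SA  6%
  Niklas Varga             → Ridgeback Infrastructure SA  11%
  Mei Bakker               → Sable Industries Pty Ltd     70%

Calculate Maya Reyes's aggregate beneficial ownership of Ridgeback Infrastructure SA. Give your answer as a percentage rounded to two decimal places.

66.00%

Maya reaches Ridgeback along 2 paths.
Via Meridian: 100% × 6% = 6%.
Via Meridian → Brightwater: 100% × 80% × 75% = 60%.
Total: 6% + 60% = 66%.
Rounded: 66.00%.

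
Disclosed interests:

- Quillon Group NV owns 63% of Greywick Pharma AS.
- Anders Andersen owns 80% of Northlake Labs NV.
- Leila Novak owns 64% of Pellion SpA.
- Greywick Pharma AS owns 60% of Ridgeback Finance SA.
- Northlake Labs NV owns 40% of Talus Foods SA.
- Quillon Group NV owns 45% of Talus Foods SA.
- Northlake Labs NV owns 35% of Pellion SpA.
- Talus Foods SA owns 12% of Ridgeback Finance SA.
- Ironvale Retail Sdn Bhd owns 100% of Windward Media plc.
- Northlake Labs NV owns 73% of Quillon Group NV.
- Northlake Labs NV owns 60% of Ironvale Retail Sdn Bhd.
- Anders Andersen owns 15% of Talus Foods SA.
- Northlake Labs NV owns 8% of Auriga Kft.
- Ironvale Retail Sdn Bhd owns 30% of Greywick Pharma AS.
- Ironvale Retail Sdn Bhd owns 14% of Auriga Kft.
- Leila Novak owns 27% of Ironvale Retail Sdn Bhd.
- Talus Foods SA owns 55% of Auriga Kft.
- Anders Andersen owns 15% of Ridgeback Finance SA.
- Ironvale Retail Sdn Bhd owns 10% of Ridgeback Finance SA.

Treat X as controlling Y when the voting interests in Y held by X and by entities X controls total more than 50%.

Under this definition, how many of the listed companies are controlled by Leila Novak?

1

Leila holds 64% of Pellion, so Leila controls Pellion.
No other company's threshold is met.
Leila controls 1 company.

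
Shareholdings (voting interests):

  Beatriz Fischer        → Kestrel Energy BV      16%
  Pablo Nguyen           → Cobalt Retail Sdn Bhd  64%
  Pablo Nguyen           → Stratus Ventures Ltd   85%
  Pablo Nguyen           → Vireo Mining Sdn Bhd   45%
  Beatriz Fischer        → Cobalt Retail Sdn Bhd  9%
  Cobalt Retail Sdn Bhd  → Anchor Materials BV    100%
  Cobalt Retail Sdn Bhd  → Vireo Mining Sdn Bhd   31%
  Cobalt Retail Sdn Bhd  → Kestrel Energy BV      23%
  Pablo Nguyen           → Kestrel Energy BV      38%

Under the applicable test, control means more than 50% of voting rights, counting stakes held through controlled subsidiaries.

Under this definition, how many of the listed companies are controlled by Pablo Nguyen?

5

Pablo holds 64% of Cobalt, so Pablo controls Cobalt.
Cobalt and Pablo together hold 23% + 38% = 61% of Kestrel, so Pablo controls Kestrel.
Cobalt and Pablo together hold 31% + 45% = 76% of Vireo, so Pablo controls Vireo.
Pablo holds 85% of Stratus, so Pablo controls Stratus.
Cobalt holds 100% of Anchor, so Pablo controls Anchor.
Pablo controls 5 companies.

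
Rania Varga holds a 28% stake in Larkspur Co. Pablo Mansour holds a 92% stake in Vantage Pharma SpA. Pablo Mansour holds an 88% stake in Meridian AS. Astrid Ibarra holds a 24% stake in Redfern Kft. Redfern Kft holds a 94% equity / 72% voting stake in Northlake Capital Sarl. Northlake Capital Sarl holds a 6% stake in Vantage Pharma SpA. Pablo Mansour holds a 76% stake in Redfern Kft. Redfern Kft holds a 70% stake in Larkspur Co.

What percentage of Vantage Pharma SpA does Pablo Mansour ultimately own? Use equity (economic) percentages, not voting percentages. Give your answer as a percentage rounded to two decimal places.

Pablo reaches Vantage along 2 paths.
Direct stake: 92% = 92%.
Via Redfern → Northlake: 76% × 94% × 6% = 4.2864%.
Total: 92% + 4.2864% = 96.2864%.
Rounded: 96.29%.

96.29%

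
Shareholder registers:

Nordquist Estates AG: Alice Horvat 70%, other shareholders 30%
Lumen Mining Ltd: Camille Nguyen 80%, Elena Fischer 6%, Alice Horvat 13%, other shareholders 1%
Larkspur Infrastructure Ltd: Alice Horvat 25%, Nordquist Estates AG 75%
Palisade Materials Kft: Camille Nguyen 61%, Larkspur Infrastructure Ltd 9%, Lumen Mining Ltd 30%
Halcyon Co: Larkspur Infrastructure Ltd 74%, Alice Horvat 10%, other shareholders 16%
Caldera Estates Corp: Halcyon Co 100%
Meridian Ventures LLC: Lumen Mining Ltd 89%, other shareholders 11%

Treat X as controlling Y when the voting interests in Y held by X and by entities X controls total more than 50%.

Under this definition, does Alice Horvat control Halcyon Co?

Alice holds 70% of Nordquist, so Alice controls Nordquist.
Alice and Nordquist together hold 25% + 75% = 100% of Larkspur, so Alice controls Larkspur.
Larkspur and Alice together hold 74% + 10% = 84% of Halcyon, so Alice controls Halcyon.

Yes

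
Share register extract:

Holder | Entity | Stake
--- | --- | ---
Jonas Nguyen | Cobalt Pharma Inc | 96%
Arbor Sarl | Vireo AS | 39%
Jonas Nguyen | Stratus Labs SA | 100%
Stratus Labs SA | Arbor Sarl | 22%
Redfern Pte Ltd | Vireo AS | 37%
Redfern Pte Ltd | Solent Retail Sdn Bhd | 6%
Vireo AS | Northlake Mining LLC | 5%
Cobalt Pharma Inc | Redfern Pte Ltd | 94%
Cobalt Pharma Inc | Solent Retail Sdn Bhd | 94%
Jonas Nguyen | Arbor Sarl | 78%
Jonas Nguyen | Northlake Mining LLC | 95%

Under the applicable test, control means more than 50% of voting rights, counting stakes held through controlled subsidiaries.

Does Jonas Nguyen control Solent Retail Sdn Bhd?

Yes

Jonas holds 96% of Cobalt, so Jonas controls Cobalt.
Cobalt holds 94% of Redfern, so Jonas controls Redfern.
Redfern and Cobalt together hold 6% + 94% = 100% of Solent, so Jonas controls Solent.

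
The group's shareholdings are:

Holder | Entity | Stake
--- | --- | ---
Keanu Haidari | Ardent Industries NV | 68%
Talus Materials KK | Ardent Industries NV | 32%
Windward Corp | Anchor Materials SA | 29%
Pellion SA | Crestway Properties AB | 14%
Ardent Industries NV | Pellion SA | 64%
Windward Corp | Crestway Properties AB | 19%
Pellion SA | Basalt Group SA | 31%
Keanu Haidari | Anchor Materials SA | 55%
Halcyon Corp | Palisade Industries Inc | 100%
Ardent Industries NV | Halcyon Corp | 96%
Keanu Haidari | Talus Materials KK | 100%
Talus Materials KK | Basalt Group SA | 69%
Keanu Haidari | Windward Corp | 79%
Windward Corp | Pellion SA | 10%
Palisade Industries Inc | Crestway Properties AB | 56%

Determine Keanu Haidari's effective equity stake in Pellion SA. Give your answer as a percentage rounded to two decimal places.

71.90%

Keanu reaches Pellion along 3 paths.
Via Ardent: 68% × 64% = 43.52%.
Via Talus → Ardent: 100% × 32% × 64% = 20.48%.
Via Windward: 79% × 10% = 7.9%.
Total: 43.52% + 20.48% + 7.9% = 71.9%.
Rounded: 71.90%.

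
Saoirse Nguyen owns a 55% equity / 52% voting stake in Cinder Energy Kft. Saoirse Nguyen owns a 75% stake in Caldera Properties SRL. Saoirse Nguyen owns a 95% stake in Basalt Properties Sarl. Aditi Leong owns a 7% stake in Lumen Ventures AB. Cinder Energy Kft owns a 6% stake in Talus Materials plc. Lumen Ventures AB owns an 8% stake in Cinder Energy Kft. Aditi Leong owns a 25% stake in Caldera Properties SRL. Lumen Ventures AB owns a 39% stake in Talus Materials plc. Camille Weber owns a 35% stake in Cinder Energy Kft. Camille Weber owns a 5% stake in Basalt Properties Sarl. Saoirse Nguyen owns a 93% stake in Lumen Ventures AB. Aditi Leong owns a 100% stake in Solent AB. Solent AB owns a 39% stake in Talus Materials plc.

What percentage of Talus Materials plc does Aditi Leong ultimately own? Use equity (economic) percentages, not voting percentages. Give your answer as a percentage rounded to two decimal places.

41.76%

Aditi reaches Talus along 3 paths.
Via Lumen → Cinder: 7% × 8% × 6% = 0.0336%.
Via Solent: 100% × 39% = 39%.
Via Lumen: 7% × 39% = 2.73%.
Total: 0.0336% + 39% + 2.73% = 41.7636%.
Rounded: 41.76%.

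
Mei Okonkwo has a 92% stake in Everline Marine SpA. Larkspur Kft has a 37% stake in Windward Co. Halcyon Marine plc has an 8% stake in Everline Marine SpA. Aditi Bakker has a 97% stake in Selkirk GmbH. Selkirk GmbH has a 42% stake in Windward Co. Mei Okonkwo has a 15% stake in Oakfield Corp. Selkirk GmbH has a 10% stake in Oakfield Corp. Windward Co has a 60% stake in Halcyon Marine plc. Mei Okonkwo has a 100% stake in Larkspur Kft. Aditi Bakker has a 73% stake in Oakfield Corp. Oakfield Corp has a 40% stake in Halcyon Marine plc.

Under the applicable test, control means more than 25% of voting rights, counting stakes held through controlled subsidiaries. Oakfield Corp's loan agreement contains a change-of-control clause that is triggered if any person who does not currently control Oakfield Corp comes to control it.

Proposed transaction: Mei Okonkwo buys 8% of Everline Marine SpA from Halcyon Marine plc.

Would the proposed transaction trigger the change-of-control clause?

No

The purchase adds only to Mei's holdings (Halcyon's stake shrinks), so Mei is the only person who could newly come to control Oakfield.
Mei holds 100% of Larkspur, so Mei controls Larkspur.
Larkspur holds 37% of Windward, so Mei controls Windward.
Windward holds 60% of Halcyon, so Mei controls Halcyon.
Mei and Halcyon together hold 92% + 8% = 100% of Everline, so Mei controls Everline.
In Oakfield, Mei's side holds only 15%, not > 25%.
So before the transaction, Mei does not control Oakfield.
After the purchase, Mei's direct stake in Everline rises to 92% + 8% = 100%, and Halcyon's stake falls to 0%.
Mei holds 100% of Everline, so Mei controls Everline.
After the transaction, Mei's side holds 15% of Oakfield, not > 25%, so Mei still does not control Oakfield.
No new person acquires control, so the clause is not triggered.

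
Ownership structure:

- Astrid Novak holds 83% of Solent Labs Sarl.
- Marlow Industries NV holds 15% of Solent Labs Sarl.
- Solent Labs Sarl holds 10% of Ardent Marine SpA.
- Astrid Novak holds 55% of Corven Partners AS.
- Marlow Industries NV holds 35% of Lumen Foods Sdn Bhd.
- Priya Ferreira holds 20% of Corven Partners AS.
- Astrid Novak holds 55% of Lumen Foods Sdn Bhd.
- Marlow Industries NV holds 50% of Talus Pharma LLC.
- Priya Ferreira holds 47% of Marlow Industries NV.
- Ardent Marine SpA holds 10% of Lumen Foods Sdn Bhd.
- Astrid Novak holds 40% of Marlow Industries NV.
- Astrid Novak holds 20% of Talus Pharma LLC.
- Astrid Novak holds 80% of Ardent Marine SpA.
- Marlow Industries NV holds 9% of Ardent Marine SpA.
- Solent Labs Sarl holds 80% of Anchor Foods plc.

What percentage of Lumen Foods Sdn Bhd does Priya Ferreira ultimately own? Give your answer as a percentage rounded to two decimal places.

16.94%

Priya reaches Lumen along 3 paths.
Via Marlow: 47% × 35% = 16.45%.
Via Marlow → Solent → Ardent: 47% × 15% × 10% × 10% = 0.0705%.
Via Marlow → Ardent: 47% × 9% × 10% = 0.423%.
Total: 16.45% + 0.0705% + 0.423% = 16.9435%.
Rounded: 16.94%.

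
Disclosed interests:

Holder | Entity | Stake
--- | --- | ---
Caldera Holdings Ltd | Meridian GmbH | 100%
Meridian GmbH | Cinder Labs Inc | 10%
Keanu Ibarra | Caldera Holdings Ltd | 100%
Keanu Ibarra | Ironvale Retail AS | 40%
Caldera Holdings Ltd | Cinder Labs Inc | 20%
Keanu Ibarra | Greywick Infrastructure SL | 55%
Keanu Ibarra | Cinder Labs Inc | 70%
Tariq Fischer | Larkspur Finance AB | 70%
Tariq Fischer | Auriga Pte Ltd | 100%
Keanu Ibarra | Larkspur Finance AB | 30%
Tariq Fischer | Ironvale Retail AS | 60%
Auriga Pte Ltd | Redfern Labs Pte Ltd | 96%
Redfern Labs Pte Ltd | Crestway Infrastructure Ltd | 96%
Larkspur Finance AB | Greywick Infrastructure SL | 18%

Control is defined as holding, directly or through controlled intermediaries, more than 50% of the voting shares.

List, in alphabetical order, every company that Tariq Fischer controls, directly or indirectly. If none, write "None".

Auriga Pte Ltd, Crestway Infrastructure Ltd, Ironvale Retail AS, Larkspur Finance AB, Redfern Labs Pte Ltd

Tariq holds 60% of Ironvale, so Tariq controls Ironvale.
Tariq holds 100% of Auriga, so Tariq controls Auriga.
Tariq holds 70% of Larkspur, so Tariq controls Larkspur.
Auriga holds 96% of Redfern, so Tariq controls Redfern.
Redfern holds 96% of Crestway, so Tariq controls Crestway.
No other company's threshold is met.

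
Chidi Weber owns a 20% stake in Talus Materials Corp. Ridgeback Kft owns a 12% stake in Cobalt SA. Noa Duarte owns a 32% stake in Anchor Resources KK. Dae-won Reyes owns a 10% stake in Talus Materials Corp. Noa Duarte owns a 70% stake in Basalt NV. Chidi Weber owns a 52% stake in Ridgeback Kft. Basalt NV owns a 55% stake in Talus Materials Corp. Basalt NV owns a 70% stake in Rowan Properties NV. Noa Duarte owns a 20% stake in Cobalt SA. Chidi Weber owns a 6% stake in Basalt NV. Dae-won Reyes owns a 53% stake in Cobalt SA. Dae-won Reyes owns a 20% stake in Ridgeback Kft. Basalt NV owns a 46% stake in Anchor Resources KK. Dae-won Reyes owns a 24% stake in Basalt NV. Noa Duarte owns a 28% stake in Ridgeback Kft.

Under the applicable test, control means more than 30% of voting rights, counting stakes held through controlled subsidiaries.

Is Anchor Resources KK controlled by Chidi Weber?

Chidi holds 52% of Ridgeback, so Chidi controls Ridgeback.
Neither Chidi nor any entity Chidi controls holds any voting interest in Anchor.
So Chidi does not control Anchor.

No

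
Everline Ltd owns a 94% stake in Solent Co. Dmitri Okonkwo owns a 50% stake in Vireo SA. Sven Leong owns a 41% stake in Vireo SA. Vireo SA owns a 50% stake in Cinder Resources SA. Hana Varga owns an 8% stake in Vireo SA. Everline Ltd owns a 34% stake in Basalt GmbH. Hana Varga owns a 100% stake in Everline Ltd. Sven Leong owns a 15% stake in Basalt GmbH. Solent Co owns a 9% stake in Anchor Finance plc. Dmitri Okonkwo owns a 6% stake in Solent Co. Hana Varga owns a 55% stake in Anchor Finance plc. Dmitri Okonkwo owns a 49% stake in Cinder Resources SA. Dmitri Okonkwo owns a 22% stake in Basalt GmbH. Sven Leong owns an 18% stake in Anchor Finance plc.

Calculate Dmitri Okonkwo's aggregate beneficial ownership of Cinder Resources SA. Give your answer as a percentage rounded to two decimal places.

74.00%

Dmitri reaches Cinder along 2 paths.
Via Vireo: 50% × 50% = 25%.
Direct stake: 49% = 49%.
Total: 25% + 49% = 74%.
Rounded: 74.00%.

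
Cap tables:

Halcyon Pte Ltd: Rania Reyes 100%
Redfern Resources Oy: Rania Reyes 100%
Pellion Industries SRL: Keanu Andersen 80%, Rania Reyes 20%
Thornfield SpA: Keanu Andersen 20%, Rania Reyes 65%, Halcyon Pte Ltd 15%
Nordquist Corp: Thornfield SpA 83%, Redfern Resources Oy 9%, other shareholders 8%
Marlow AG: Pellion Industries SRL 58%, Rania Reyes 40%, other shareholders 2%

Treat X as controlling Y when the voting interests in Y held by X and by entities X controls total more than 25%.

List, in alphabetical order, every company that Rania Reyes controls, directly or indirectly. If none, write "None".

Rania holds 100% of Halcyon, so Rania controls Halcyon.
Rania holds 100% of Redfern, so Rania controls Redfern.
Rania and Halcyon together hold 65% + 15% = 80% of Thornfield, so Rania controls Thornfield.
Thornfield and Redfern together hold 83% + 9% = 92% of Nordquist, so Rania controls Nordquist.
Rania holds 40% of Marlow, so Rania controls Marlow.
No other company's threshold is met.

Halcyon Pte Ltd, Marlow AG, Nordquist Corp, Redfern Resources Oy, Thornfield SpA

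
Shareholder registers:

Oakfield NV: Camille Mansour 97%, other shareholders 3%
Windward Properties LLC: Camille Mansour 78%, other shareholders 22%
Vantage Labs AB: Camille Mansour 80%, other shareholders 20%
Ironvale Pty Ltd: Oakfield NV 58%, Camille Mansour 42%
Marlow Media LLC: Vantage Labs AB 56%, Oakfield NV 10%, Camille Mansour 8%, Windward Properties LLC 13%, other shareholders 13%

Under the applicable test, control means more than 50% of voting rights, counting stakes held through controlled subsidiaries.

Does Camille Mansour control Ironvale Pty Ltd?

Camille holds 97% of Oakfield, so Camille controls Oakfield.
Oakfield and Camille together hold 58% + 42% = 100% of Ironvale, so Camille controls Ironvale.

Yes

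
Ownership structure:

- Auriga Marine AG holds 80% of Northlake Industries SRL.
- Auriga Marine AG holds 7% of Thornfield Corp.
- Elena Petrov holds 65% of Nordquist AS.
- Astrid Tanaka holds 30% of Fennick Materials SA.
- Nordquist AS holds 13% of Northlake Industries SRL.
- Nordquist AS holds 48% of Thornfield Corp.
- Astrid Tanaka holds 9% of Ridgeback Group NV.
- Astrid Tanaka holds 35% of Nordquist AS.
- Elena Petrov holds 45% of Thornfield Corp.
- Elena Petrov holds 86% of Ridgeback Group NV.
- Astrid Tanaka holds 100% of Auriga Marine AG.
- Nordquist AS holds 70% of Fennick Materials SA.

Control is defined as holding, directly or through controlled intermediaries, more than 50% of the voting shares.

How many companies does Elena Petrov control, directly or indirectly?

4

Elena holds 86% of Ridgeback, so Elena controls Ridgeback.
Elena holds 65% of Nordquist, so Elena controls Nordquist.
Elena and Nordquist together hold 45% + 48% = 93% of Thornfield, so Elena controls Thornfield.
Nordquist holds 70% of Fennick, so Elena controls Fennick.
No other company's threshold is met.
Elena controls 4 companies.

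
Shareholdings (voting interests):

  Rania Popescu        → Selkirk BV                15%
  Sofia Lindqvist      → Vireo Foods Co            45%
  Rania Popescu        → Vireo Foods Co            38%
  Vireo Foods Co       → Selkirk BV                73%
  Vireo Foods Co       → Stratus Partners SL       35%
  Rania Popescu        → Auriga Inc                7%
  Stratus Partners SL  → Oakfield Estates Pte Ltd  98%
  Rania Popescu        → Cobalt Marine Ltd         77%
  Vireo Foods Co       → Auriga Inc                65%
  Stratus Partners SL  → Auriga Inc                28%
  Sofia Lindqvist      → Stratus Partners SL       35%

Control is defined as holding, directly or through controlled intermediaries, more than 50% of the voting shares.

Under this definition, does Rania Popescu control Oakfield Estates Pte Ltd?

No

Rania holds 77% of Cobalt, so Rania controls Cobalt.
Neither Rania nor any entity Rania controls holds any voting interest in Oakfield.
So Rania does not control Oakfield.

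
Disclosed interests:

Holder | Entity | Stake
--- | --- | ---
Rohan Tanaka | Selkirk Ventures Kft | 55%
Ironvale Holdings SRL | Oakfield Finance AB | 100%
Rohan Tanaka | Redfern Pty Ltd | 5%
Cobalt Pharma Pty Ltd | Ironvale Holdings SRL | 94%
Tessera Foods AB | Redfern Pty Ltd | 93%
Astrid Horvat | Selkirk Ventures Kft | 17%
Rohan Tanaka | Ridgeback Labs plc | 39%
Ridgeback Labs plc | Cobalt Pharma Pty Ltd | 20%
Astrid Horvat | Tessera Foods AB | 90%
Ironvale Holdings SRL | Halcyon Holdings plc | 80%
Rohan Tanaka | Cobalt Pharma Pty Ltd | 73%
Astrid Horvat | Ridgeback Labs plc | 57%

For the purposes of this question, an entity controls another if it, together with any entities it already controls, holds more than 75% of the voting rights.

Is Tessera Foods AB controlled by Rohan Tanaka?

Rohan's largest direct stake is 73% in Cobalt, which does not meet the threshold, so Rohan controls no company.
Neither Rohan nor any entity Rohan controls holds any voting interest in Tessera.
So Rohan does not control Tessera.

No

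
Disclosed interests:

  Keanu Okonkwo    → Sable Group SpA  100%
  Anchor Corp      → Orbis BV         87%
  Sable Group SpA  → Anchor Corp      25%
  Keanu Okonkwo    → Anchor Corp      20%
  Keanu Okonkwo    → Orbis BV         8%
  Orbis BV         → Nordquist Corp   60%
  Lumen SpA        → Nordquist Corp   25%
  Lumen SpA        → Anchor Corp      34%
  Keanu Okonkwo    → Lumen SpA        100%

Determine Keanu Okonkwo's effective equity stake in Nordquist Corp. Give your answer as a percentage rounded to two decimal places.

71.04%

Keanu reaches Nordquist along 5 paths.
Via Lumen: 100% × 25% = 25%.
Via Anchor → Orbis: 20% × 87% × 60% = 10.44%.
Via Sable → Anchor → Orbis: 100% × 25% × 87% × 60% = 13.05%.
Via Lumen → Anchor → Orbis: 100% × 34% × 87% × 60% = 17.748%.
Via Orbis: 8% × 60% = 4.8%.
Total: 25% + 10.44% + 13.05% + 17.748% + 4.8% = 71.038%.
Rounded: 71.04%.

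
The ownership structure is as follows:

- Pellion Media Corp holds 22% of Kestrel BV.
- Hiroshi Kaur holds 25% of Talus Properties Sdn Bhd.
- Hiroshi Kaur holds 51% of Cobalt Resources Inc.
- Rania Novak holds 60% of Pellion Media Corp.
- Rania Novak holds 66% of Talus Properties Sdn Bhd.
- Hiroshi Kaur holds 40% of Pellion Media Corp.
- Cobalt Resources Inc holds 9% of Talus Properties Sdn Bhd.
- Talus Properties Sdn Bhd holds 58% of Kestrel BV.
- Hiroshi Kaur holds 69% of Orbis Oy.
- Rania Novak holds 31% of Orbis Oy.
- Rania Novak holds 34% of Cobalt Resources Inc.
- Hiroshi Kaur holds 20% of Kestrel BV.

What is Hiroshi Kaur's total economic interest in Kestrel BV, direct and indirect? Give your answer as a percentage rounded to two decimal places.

Hiroshi reaches Kestrel along 4 paths.
Via Cobalt → Talus: 51% × 9% × 58% = 2.6622%.
Via Talus: 25% × 58% = 14.5%.
Direct stake: 20% = 20%.
Via Pellion: 40% × 22% = 8.8%.
Total: 2.6622% + 14.5% + 20% + 8.8% = 45.9622%.
Rounded: 45.96%.

45.96%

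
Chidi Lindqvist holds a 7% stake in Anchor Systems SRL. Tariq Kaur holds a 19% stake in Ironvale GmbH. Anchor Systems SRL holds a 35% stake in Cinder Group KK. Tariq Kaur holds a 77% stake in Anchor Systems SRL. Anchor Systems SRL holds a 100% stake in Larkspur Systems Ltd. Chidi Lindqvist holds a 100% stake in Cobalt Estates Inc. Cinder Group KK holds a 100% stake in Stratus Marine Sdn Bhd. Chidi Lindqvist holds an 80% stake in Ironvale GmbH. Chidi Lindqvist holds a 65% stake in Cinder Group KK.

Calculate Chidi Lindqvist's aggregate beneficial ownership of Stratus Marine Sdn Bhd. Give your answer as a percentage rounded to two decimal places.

67.45%

Chidi reaches Stratus along 2 paths.
Via Anchor → Cinder: 7% × 35% × 100% = 2.45%.
Via Cinder: 65% × 100% = 65%.
Total: 2.45% + 65% = 67.45%.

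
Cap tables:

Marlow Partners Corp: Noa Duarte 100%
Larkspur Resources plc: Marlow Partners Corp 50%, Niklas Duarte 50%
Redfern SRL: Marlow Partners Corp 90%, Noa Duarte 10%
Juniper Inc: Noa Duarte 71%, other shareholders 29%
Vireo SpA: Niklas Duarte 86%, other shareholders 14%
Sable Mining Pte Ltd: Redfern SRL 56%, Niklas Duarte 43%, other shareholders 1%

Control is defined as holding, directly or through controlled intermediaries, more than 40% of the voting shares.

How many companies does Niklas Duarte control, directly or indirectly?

3

Niklas holds 50% of Larkspur, so Niklas controls Larkspur.
Niklas holds 86% of Vireo, so Niklas controls Vireo.
Niklas holds 43% of Sable, so Niklas controls Sable.
No other company's threshold is met.
Niklas controls 3 companies.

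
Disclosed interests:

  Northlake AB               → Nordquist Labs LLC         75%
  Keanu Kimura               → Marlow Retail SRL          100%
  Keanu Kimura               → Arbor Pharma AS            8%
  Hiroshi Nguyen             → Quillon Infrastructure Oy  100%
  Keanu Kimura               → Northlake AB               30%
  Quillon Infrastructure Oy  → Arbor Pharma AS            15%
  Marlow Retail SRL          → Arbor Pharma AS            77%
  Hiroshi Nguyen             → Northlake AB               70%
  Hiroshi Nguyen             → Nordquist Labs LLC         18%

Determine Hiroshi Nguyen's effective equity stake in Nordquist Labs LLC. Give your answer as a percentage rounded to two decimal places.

70.50%

Hiroshi reaches Nordquist along 2 paths.
Via Northlake: 70% × 75% = 52.5%.
Direct stake: 18% = 18%.
Total: 52.5% + 18% = 70.5%.
Rounded: 70.50%.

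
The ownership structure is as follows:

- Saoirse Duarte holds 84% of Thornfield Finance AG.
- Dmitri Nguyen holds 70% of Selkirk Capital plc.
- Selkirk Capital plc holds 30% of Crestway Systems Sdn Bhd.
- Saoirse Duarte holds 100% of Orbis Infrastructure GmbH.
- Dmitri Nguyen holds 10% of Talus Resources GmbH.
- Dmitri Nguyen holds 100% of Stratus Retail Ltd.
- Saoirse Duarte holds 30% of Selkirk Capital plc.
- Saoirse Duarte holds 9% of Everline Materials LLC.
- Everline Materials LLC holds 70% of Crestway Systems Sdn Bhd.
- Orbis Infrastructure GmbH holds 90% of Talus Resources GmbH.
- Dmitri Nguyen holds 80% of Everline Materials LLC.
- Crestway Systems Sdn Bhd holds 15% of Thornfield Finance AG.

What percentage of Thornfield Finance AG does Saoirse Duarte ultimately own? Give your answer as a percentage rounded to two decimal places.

Saoirse reaches Thornfield along 3 paths.
Direct stake: 84% = 84%.
Via Selkirk → Crestway: 30% × 30% × 15% = 1.35%.
Via Everline → Crestway: 9% × 70% × 15% = 0.945%.
Total: 84% + 1.35% + 0.945% = 86.295%.
Rounded: 86.30%.

86.30%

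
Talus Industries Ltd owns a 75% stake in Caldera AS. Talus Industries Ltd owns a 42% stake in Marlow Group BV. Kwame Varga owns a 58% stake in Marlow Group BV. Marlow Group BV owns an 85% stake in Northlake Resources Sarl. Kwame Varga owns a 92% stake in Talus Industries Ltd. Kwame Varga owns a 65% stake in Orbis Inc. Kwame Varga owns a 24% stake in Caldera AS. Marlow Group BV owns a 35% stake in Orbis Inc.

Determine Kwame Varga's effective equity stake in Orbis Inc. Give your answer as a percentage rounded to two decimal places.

98.82%

Kwame reaches Orbis along 3 paths.
Direct stake: 65% = 65%.
Via Talus → Marlow: 92% × 42% × 35% = 13.524%.
Via Marlow: 58% × 35% = 20.3%.
Total: 65% + 13.524% + 20.3% = 98.824%.
Rounded: 98.82%.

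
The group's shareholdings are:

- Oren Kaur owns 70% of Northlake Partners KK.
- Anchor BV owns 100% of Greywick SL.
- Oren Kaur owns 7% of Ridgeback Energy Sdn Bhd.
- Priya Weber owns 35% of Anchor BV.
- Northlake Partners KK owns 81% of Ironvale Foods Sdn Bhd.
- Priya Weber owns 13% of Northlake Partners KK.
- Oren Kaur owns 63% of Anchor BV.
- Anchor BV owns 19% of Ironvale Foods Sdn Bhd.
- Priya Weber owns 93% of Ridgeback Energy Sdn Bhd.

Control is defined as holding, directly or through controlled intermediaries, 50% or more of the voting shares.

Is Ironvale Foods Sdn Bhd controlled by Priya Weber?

Priya holds 93% of Ridgeback, so Priya controls Ridgeback.
Neither Priya nor any entity Priya controls holds any voting interest in Ironvale.
So Priya does not control Ironvale.

No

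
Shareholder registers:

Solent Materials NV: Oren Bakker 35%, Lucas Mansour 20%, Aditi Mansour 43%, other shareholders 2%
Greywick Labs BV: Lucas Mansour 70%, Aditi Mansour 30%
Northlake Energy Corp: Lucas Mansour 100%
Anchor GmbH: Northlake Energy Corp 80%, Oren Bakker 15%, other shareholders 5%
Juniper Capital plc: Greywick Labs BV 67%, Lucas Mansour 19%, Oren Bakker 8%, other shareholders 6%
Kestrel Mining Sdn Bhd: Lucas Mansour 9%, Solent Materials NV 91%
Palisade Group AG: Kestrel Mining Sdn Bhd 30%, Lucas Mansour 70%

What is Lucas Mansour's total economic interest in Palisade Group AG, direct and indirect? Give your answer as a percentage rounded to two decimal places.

Lucas reaches Palisade along 3 paths.
Via Kestrel: 9% × 30% = 2.7%.
Via Solent → Kestrel: 20% × 91% × 30% = 5.46%.
Direct stake: 70% = 70%.
Total: 2.7% + 5.46% + 70% = 78.16%.

78.16%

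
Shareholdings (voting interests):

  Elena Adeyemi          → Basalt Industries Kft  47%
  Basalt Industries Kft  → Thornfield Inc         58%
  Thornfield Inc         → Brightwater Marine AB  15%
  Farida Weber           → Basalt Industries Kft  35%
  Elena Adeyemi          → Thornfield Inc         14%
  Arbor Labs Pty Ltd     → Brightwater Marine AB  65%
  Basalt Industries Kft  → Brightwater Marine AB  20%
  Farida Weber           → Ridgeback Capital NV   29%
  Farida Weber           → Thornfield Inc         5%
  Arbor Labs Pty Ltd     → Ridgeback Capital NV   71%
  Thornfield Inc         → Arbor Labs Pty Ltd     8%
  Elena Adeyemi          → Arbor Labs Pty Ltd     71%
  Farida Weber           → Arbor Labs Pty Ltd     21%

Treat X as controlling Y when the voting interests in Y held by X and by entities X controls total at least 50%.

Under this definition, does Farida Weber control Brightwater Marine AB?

Farida's largest direct stake is 35% in Basalt, which does not meet the threshold, so Farida controls no company.
Neither Farida nor any entity Farida controls holds any voting interest in Brightwater.
So Farida does not control Brightwater.

No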